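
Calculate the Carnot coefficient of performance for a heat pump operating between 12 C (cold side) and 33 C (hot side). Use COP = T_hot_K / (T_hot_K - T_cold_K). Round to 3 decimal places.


Convert to Kelvin:
  T_hot = 33 + 273.15 = 306.15 K
  T_cold = 12 + 273.15 = 285.15 K
Apply Carnot COP formula:
  COP = T_hot_K / (T_hot_K - T_cold_K) = 306.15 / 21.0
  COP = 14.579

14.579


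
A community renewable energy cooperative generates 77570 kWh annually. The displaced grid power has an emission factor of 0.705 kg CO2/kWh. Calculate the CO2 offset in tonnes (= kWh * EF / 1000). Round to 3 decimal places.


CO2 offset in kg = generation * emission_factor
CO2 offset = 77570 * 0.705 = 54686.85 kg
Convert to tonnes:
  CO2 offset = 54686.85 / 1000 = 54.687 tonnes

54.687


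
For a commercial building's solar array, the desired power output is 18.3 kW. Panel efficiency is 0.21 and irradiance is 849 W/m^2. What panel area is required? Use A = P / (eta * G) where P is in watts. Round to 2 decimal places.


Convert target power to watts: P = 18.3 * 1000 = 18300.0 W
Compute denominator: eta * G = 0.21 * 849 = 178.29
Required area A = P / (eta * G) = 18300.0 / 178.29
A = 102.64 m^2

102.64


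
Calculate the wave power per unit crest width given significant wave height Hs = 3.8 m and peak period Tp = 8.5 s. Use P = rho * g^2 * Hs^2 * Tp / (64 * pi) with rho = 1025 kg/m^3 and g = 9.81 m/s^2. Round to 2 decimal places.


Apply wave power formula:
  g^2 = 9.81^2 = 96.2361
  Hs^2 = 3.8^2 = 14.44
  Numerator = rho * g^2 * Hs^2 * Tp = 1025 * 96.2361 * 14.44 * 8.5 = 12107319.39
  Denominator = 64 * pi = 201.0619
  P = 12107319.39 / 201.0619 = 60216.87 W/m

60216.87


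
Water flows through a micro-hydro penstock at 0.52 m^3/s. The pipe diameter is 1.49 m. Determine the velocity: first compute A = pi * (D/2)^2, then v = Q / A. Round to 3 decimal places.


Compute pipe cross-sectional area:
  A = pi * (D/2)^2 = pi * (1.49/2)^2 = 1.7437 m^2
Calculate velocity:
  v = Q / A = 0.52 / 1.7437
  v = 0.298 m/s

0.298


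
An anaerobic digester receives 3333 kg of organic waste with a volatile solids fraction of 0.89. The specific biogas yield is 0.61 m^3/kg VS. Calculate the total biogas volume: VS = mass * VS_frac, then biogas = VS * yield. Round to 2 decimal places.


Compute volatile solids:
  VS = mass * VS_fraction = 3333 * 0.89 = 2966.37 kg
Calculate biogas volume:
  Biogas = VS * specific_yield = 2966.37 * 0.61
  Biogas = 1809.49 m^3

1809.49


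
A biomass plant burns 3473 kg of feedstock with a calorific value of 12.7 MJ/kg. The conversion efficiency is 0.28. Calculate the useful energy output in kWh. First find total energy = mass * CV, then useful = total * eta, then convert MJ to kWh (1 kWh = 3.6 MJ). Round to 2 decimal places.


Total energy = mass * CV = 3473 * 12.7 = 44107.1 MJ
Useful energy = total * eta = 44107.1 * 0.28 = 12349.99 MJ
Convert to kWh: 12349.99 / 3.6
Useful energy = 3430.55 kWh

3430.55


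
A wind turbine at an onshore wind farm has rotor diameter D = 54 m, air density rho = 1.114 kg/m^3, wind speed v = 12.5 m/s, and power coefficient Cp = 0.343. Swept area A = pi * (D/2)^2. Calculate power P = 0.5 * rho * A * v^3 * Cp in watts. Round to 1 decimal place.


Step 1 -- Compute swept area:
  A = pi * (D/2)^2 = pi * (54/2)^2 = 2290.22 m^2
Step 2 -- Apply wind power equation:
  P = 0.5 * rho * A * v^3 * Cp
  v^3 = 12.5^3 = 1953.125
  P = 0.5 * 1.114 * 2290.22 * 1953.125 * 0.343
  P = 854587.9 W

854587.9


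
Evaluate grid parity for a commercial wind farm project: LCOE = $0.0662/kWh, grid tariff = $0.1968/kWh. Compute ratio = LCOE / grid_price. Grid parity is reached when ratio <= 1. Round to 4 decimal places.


Compare LCOE to grid price:
  LCOE = $0.0662/kWh, Grid price = $0.1968/kWh
  Ratio = LCOE / grid_price = 0.0662 / 0.1968 = 0.3364
  Grid parity achieved (ratio <= 1)? yes

0.3364


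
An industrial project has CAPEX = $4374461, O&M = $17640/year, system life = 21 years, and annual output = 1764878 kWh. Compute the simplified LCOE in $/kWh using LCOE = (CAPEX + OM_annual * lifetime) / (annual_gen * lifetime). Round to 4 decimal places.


Total cost = CAPEX + OM * lifetime = 4374461 + 17640 * 21 = 4374461 + 370440 = 4744901
Total generation = annual * lifetime = 1764878 * 21 = 37062438 kWh
LCOE = 4744901 / 37062438
LCOE = 0.1280 $/kWh

0.1280


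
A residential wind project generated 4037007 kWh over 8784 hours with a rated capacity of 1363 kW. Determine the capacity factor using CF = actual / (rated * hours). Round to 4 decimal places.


Capacity factor = actual output / maximum possible output
Maximum possible = rated * hours = 1363 * 8784 = 11972592 kWh
CF = 4037007 / 11972592
CF = 0.3372

0.3372


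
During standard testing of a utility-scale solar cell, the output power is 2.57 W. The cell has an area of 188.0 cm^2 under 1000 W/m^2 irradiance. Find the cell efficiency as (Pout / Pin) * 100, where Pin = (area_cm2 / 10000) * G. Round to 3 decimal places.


First compute the input power:
  Pin = area_cm2 / 10000 * G = 188.0 / 10000 * 1000 = 18.8 W
Then compute efficiency:
  Efficiency = (Pout / Pin) * 100 = (2.57 / 18.8) * 100
  Efficiency = 13.670%

13.670


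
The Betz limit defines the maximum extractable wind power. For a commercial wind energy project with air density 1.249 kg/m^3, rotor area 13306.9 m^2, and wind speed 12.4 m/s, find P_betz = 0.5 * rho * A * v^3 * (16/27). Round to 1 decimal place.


The Betz coefficient Cp_max = 16/27 = 0.5926
v^3 = 12.4^3 = 1906.624
P_betz = 0.5 * rho * A * v^3 * Cp_max
P_betz = 0.5 * 1.249 * 13306.9 * 1906.624 * 0.5926
P_betz = 9389243.7 W

9389243.7


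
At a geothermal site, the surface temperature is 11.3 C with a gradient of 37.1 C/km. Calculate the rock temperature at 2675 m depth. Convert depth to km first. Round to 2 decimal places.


Convert depth to km: 2675 / 1000 = 2.675 km
Temperature increase = gradient * depth_km = 37.1 * 2.675 = 99.24 C
Temperature at depth = T_surface + delta_T = 11.3 + 99.24
T = 110.54 C

110.54


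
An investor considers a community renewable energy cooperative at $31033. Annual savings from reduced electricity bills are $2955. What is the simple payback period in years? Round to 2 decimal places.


Simple payback period = initial cost / annual savings
Payback = 31033 / 2955
Payback = 10.50 years

10.50


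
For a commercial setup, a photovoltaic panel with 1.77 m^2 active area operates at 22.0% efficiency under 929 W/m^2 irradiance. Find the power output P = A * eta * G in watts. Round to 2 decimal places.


Use the solar power formula P = A * eta * G.
Given: A = 1.77 m^2, eta = 0.22, G = 929 W/m^2
P = 1.77 * 0.22 * 929
P = 361.75 W

361.75


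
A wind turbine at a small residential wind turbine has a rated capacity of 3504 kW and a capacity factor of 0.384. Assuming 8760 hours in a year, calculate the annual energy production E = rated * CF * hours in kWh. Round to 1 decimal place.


Annual energy = rated_kW * capacity_factor * hours_per_year
Given: P_rated = 3504 kW, CF = 0.384, hours = 8760
E = 3504 * 0.384 * 8760
E = 11786895.4 kWh

11786895.4


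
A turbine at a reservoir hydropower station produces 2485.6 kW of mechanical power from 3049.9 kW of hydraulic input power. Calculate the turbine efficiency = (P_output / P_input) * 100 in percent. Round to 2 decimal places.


Turbine efficiency = (output power / input power) * 100
eta = (2485.6 / 3049.9) * 100
eta = 81.50%

81.50


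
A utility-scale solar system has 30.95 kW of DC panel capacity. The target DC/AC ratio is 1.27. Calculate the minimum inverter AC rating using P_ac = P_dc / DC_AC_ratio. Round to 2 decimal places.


The inverter AC capacity is determined by the DC/AC ratio.
Given: P_dc = 30.95 kW, DC/AC ratio = 1.27
P_ac = P_dc / ratio = 30.95 / 1.27
P_ac = 24.37 kW

24.37


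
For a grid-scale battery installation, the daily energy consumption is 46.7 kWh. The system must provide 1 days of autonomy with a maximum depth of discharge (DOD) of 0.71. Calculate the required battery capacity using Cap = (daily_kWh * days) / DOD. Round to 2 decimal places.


Total energy needed = daily * days = 46.7 * 1 = 46.7 kWh
Account for depth of discharge:
  Cap = total_energy / DOD = 46.7 / 0.71
  Cap = 65.77 kWh

65.77


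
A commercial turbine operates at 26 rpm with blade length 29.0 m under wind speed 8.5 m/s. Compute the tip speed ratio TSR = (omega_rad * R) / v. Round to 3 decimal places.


Convert rotational speed to rad/s:
  omega = 26 * 2 * pi / 60 = 2.7227 rad/s
Compute tip speed:
  v_tip = omega * R = 2.7227 * 29.0 = 78.959 m/s
Tip speed ratio:
  TSR = v_tip / v_wind = 78.959 / 8.5 = 9.289

9.289


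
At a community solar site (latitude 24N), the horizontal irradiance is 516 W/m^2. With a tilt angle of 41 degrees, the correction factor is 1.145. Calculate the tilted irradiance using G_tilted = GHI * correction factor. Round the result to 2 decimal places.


Identify the given values:
  GHI = 516 W/m^2, tilt correction factor = 1.145
Apply the formula G_tilted = GHI * factor:
  G_tilted = 516 * 1.145
  G_tilted = 590.82 W/m^2

590.82


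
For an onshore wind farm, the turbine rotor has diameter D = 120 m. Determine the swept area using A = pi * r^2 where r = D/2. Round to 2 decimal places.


Compute the rotor radius:
  r = D / 2 = 120 / 2 = 60.0 m
Calculate swept area:
  A = pi * r^2 = pi * 60.0^2
  A = 11309.73 m^2

11309.73


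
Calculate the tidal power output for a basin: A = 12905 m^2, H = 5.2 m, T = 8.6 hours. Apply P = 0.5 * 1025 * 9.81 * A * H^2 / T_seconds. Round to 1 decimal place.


Convert period to seconds: T = 8.6 * 3600 = 30960.0 s
H^2 = 5.2^2 = 27.04
P = 0.5 * rho * g * A * H^2 / T
P = 0.5 * 1025 * 9.81 * 12905 * 27.04 / 30960.0
P = 56666.5 W

56666.5


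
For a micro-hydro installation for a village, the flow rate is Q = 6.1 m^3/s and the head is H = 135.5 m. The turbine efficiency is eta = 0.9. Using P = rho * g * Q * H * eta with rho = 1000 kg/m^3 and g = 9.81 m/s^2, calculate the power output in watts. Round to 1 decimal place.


Apply the hydropower formula P = rho * g * Q * H * eta
rho * g = 1000 * 9.81 = 9810.0
P = 9810.0 * 6.1 * 135.5 * 0.9
P = 7297610.0 W

7297610.0


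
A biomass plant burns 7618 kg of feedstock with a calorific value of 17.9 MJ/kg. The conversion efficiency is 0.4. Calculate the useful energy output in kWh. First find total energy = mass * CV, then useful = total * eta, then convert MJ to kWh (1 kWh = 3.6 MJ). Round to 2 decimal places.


Total energy = mass * CV = 7618 * 17.9 = 136362.2 MJ
Useful energy = total * eta = 136362.2 * 0.4 = 54544.88 MJ
Convert to kWh: 54544.88 / 3.6
Useful energy = 15151.36 kWh

15151.36


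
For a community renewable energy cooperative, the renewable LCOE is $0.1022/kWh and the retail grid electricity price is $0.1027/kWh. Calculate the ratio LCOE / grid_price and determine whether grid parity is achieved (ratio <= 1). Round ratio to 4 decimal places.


Compare LCOE to grid price:
  LCOE = $0.1022/kWh, Grid price = $0.1027/kWh
  Ratio = LCOE / grid_price = 0.1022 / 0.1027 = 0.9951
  Grid parity achieved (ratio <= 1)? yes

0.9951


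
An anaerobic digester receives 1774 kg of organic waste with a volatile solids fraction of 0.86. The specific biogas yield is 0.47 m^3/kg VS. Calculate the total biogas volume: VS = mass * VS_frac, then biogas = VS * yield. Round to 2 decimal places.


Compute volatile solids:
  VS = mass * VS_fraction = 1774 * 0.86 = 1525.64 kg
Calculate biogas volume:
  Biogas = VS * specific_yield = 1525.64 * 0.47
  Biogas = 717.05 m^3

717.05


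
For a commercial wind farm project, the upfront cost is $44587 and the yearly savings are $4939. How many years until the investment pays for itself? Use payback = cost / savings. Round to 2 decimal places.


Simple payback period = initial cost / annual savings
Payback = 44587 / 4939
Payback = 9.03 years

9.03


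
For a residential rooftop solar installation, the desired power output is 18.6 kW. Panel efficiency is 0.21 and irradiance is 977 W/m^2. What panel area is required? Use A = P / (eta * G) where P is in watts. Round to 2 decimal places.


Convert target power to watts: P = 18.6 * 1000 = 18600.0 W
Compute denominator: eta * G = 0.21 * 977 = 205.17
Required area A = P / (eta * G) = 18600.0 / 205.17
A = 90.66 m^2

90.66


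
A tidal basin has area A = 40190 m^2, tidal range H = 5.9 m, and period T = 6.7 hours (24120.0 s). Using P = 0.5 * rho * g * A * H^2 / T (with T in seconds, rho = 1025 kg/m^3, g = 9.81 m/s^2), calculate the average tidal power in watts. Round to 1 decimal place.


Convert period to seconds: T = 6.7 * 3600 = 24120.0 s
H^2 = 5.9^2 = 34.81
P = 0.5 * rho * g * A * H^2 / T
P = 0.5 * 1025 * 9.81 * 40190 * 34.81 / 24120.0
P = 291613.5 W

291613.5


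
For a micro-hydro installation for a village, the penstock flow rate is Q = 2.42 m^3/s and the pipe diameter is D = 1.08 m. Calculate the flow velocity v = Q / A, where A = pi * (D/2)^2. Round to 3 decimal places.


Compute pipe cross-sectional area:
  A = pi * (D/2)^2 = pi * (1.08/2)^2 = 0.9161 m^2
Calculate velocity:
  v = Q / A = 2.42 / 0.9161
  v = 2.642 m/s

2.642


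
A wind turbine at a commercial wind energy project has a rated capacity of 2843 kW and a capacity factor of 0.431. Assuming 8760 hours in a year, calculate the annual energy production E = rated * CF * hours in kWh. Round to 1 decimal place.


Annual energy = rated_kW * capacity_factor * hours_per_year
Given: P_rated = 2843 kW, CF = 0.431, hours = 8760
E = 2843 * 0.431 * 8760
E = 10733917.1 kWh

10733917.1


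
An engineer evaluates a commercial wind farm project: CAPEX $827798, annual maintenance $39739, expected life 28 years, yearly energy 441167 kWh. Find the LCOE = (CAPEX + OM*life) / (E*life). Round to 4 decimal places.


Total cost = CAPEX + OM * lifetime = 827798 + 39739 * 28 = 827798 + 1112692 = 1940490
Total generation = annual * lifetime = 441167 * 28 = 12352676 kWh
LCOE = 1940490 / 12352676
LCOE = 0.1571 $/kWh

0.1571


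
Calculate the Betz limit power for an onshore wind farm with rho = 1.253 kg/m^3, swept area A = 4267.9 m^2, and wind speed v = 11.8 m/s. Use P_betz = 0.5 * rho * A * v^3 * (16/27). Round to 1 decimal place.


The Betz coefficient Cp_max = 16/27 = 0.5926
v^3 = 11.8^3 = 1643.032
P_betz = 0.5 * rho * A * v^3 * Cp_max
P_betz = 0.5 * 1.253 * 4267.9 * 1643.032 * 0.5926
P_betz = 2603379.9 W

2603379.9


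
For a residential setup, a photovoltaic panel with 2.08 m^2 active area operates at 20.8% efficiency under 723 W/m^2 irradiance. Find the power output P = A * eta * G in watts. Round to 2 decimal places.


Use the solar power formula P = A * eta * G.
Given: A = 2.08 m^2, eta = 0.208, G = 723 W/m^2
P = 2.08 * 0.208 * 723
P = 312.80 W

312.80


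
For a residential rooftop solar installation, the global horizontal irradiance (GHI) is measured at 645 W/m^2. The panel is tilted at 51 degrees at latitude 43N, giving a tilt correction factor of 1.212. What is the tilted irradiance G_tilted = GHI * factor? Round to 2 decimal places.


Identify the given values:
  GHI = 645 W/m^2, tilt correction factor = 1.212
Apply the formula G_tilted = GHI * factor:
  G_tilted = 645 * 1.212
  G_tilted = 781.74 W/m^2

781.74


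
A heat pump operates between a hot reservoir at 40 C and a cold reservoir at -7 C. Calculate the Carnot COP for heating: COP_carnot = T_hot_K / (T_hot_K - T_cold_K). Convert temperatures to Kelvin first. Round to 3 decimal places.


Convert to Kelvin:
  T_hot = 40 + 273.15 = 313.15 K
  T_cold = -7 + 273.15 = 266.15 K
Apply Carnot COP formula:
  COP = T_hot_K / (T_hot_K - T_cold_K) = 313.15 / 47.0
  COP = 6.663

6.663


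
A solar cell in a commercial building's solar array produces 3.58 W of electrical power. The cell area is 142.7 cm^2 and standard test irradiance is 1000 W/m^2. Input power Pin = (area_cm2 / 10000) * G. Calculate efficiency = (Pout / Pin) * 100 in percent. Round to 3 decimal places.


First compute the input power:
  Pin = area_cm2 / 10000 * G = 142.7 / 10000 * 1000 = 14.27 W
Then compute efficiency:
  Efficiency = (Pout / Pin) * 100 = (3.58 / 14.27) * 100
  Efficiency = 25.088%

25.088


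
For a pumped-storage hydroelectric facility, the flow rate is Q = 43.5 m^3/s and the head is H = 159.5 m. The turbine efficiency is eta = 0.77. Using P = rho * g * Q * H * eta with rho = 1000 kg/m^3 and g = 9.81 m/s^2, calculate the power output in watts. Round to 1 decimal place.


Apply the hydropower formula P = rho * g * Q * H * eta
rho * g = 1000 * 9.81 = 9810.0
P = 9810.0 * 43.5 * 159.5 * 0.77
P = 52409459.0 W

52409459.0


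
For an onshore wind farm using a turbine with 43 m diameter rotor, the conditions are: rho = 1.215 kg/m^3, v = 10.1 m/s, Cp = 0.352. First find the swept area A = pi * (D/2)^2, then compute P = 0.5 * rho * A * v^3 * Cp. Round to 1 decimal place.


Step 1 -- Compute swept area:
  A = pi * (D/2)^2 = pi * (43/2)^2 = 1452.2 m^2
Step 2 -- Apply wind power equation:
  P = 0.5 * rho * A * v^3 * Cp
  v^3 = 10.1^3 = 1030.301
  P = 0.5 * 1.215 * 1452.2 * 1030.301 * 0.352
  P = 319948.3 W

319948.3


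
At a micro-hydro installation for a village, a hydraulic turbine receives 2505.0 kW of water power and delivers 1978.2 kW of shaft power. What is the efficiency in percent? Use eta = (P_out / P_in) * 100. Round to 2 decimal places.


Turbine efficiency = (output power / input power) * 100
eta = (1978.2 / 2505.0) * 100
eta = 78.97%

78.97


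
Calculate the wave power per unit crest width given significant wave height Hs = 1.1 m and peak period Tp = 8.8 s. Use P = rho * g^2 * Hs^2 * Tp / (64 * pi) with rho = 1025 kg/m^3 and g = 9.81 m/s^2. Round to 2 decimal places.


Apply wave power formula:
  g^2 = 9.81^2 = 96.2361
  Hs^2 = 1.1^2 = 1.21
  Numerator = rho * g^2 * Hs^2 * Tp = 1025 * 96.2361 * 1.21 * 8.8 = 1050340.04
  Denominator = 64 * pi = 201.0619
  P = 1050340.04 / 201.0619 = 5223.96 W/m

5223.96


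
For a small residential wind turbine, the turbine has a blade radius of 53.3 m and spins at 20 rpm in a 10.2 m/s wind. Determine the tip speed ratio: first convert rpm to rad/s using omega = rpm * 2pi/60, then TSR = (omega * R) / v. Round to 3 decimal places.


Convert rotational speed to rad/s:
  omega = 20 * 2 * pi / 60 = 2.0944 rad/s
Compute tip speed:
  v_tip = omega * R = 2.0944 * 53.3 = 111.631 m/s
Tip speed ratio:
  TSR = v_tip / v_wind = 111.631 / 10.2 = 10.944

10.944


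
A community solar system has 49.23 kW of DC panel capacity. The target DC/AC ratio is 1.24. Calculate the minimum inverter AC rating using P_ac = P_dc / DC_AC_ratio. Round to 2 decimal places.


The inverter AC capacity is determined by the DC/AC ratio.
Given: P_dc = 49.23 kW, DC/AC ratio = 1.24
P_ac = P_dc / ratio = 49.23 / 1.24
P_ac = 39.70 kW

39.70


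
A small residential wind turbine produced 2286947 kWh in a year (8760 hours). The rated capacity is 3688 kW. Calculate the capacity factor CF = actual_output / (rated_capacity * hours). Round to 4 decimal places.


Capacity factor = actual output / maximum possible output
Maximum possible = rated * hours = 3688 * 8760 = 32306880 kWh
CF = 2286947 / 32306880
CF = 0.0708

0.0708


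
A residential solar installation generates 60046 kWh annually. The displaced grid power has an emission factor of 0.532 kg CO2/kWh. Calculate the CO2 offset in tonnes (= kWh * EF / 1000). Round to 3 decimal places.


CO2 offset in kg = generation * emission_factor
CO2 offset = 60046 * 0.532 = 31944.47 kg
Convert to tonnes:
  CO2 offset = 31944.47 / 1000 = 31.944 tonnes

31.944


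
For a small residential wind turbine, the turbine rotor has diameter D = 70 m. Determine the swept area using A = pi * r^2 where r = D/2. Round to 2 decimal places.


Compute the rotor radius:
  r = D / 2 = 70 / 2 = 35.0 m
Calculate swept area:
  A = pi * r^2 = pi * 35.0^2
  A = 3848.45 m^2

3848.45


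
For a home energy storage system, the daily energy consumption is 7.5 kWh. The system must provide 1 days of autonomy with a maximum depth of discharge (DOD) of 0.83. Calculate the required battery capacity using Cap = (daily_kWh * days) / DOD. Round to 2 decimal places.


Total energy needed = daily * days = 7.5 * 1 = 7.5 kWh
Account for depth of discharge:
  Cap = total_energy / DOD = 7.5 / 0.83
  Cap = 9.04 kWh

9.04


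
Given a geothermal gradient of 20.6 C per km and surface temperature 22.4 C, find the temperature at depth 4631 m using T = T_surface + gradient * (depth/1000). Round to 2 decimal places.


Convert depth to km: 4631 / 1000 = 4.631 km
Temperature increase = gradient * depth_km = 20.6 * 4.631 = 95.4 C
Temperature at depth = T_surface + delta_T = 22.4 + 95.4
T = 117.80 C

117.80


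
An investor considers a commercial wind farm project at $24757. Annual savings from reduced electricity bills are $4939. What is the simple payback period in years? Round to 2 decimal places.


Simple payback period = initial cost / annual savings
Payback = 24757 / 4939
Payback = 5.01 years

5.01


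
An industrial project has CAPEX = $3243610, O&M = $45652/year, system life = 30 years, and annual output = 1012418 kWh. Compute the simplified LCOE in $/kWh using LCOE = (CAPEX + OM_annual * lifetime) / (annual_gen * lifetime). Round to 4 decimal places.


Total cost = CAPEX + OM * lifetime = 3243610 + 45652 * 30 = 3243610 + 1369560 = 4613170
Total generation = annual * lifetime = 1012418 * 30 = 30372540 kWh
LCOE = 4613170 / 30372540
LCOE = 0.1519 $/kWh

0.1519


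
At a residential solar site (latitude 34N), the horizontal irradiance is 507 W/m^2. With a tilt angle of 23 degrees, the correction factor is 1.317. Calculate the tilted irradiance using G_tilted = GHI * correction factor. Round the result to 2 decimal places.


Identify the given values:
  GHI = 507 W/m^2, tilt correction factor = 1.317
Apply the formula G_tilted = GHI * factor:
  G_tilted = 507 * 1.317
  G_tilted = 667.72 W/m^2

667.72


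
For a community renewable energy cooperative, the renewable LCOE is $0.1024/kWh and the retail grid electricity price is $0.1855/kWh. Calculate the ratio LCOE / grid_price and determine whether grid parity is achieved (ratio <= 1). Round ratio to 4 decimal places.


Compare LCOE to grid price:
  LCOE = $0.1024/kWh, Grid price = $0.1855/kWh
  Ratio = LCOE / grid_price = 0.1024 / 0.1855 = 0.5520
  Grid parity achieved (ratio <= 1)? yes

0.5520


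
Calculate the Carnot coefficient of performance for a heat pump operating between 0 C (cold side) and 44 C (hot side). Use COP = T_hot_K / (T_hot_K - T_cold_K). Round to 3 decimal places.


Convert to Kelvin:
  T_hot = 44 + 273.15 = 317.15 K
  T_cold = 0 + 273.15 = 273.15 K
Apply Carnot COP formula:
  COP = T_hot_K / (T_hot_K - T_cold_K) = 317.15 / 44.0
  COP = 7.208

7.208


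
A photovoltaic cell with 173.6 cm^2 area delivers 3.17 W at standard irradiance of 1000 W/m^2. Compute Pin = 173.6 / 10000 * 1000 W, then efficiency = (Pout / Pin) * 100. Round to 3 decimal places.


First compute the input power:
  Pin = area_cm2 / 10000 * G = 173.6 / 10000 * 1000 = 17.36 W
Then compute efficiency:
  Efficiency = (Pout / Pin) * 100 = (3.17 / 17.36) * 100
  Efficiency = 18.260%

18.260


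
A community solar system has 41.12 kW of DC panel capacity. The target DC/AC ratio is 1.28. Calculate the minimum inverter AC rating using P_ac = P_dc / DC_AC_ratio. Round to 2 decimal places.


The inverter AC capacity is determined by the DC/AC ratio.
Given: P_dc = 41.12 kW, DC/AC ratio = 1.28
P_ac = P_dc / ratio = 41.12 / 1.28
P_ac = 32.13 kW

32.13


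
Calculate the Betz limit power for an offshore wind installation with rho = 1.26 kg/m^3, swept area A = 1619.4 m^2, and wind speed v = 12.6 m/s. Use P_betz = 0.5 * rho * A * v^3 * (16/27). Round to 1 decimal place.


The Betz coefficient Cp_max = 16/27 = 0.5926
v^3 = 12.6^3 = 2000.376
P_betz = 0.5 * rho * A * v^3 * Cp_max
P_betz = 0.5 * 1.26 * 1619.4 * 2000.376 * 0.5926
P_betz = 1209379.3 W

1209379.3


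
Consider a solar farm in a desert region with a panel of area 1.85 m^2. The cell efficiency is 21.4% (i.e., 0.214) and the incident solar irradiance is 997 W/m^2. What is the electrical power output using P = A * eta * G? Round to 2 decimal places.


Use the solar power formula P = A * eta * G.
Given: A = 1.85 m^2, eta = 0.214, G = 997 W/m^2
P = 1.85 * 0.214 * 997
P = 394.71 W

394.71


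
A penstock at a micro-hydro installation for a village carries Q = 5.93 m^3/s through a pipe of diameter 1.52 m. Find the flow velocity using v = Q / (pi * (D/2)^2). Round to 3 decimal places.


Compute pipe cross-sectional area:
  A = pi * (D/2)^2 = pi * (1.52/2)^2 = 1.8146 m^2
Calculate velocity:
  v = Q / A = 5.93 / 1.8146
  v = 3.268 m/s

3.268


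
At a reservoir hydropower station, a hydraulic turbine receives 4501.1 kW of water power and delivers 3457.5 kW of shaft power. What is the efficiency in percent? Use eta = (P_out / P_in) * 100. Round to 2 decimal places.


Turbine efficiency = (output power / input power) * 100
eta = (3457.5 / 4501.1) * 100
eta = 76.81%

76.81


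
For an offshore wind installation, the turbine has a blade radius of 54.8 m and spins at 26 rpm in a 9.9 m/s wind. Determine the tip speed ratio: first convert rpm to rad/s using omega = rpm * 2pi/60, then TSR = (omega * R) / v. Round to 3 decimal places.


Convert rotational speed to rad/s:
  omega = 26 * 2 * pi / 60 = 2.7227 rad/s
Compute tip speed:
  v_tip = omega * R = 2.7227 * 54.8 = 149.205 m/s
Tip speed ratio:
  TSR = v_tip / v_wind = 149.205 / 9.9 = 15.071

15.071


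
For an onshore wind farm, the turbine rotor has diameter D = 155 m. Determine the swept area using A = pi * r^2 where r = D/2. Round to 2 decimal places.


Compute the rotor radius:
  r = D / 2 = 155 / 2 = 77.5 m
Calculate swept area:
  A = pi * r^2 = pi * 77.5^2
  A = 18869.19 m^2

18869.19


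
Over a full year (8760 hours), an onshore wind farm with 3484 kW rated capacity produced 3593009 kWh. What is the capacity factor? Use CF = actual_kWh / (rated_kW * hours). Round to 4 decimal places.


Capacity factor = actual output / maximum possible output
Maximum possible = rated * hours = 3484 * 8760 = 30519840 kWh
CF = 3593009 / 30519840
CF = 0.1177

0.1177


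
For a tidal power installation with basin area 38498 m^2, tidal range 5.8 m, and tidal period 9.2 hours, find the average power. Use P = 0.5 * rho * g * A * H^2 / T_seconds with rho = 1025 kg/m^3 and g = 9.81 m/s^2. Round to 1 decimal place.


Convert period to seconds: T = 9.2 * 3600 = 33120.0 s
H^2 = 5.8^2 = 33.64
P = 0.5 * rho * g * A * H^2 / T
P = 0.5 * 1025 * 9.81 * 38498 * 33.64 / 33120.0
P = 196592.4 W

196592.4


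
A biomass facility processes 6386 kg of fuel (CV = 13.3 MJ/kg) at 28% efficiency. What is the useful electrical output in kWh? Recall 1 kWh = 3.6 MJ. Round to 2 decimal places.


Total energy = mass * CV = 6386 * 13.3 = 84933.8 MJ
Useful energy = total * eta = 84933.8 * 0.28 = 23781.46 MJ
Convert to kWh: 23781.46 / 3.6
Useful energy = 6605.96 kWh

6605.96


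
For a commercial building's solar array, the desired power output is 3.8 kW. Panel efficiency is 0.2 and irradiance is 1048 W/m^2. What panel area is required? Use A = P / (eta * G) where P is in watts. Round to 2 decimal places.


Convert target power to watts: P = 3.8 * 1000 = 3800.0 W
Compute denominator: eta * G = 0.2 * 1048 = 209.6
Required area A = P / (eta * G) = 3800.0 / 209.6
A = 18.13 m^2

18.13


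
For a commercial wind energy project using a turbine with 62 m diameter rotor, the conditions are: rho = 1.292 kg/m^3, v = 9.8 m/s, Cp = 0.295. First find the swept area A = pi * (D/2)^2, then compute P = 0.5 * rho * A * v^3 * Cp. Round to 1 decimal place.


Step 1 -- Compute swept area:
  A = pi * (D/2)^2 = pi * (62/2)^2 = 3019.07 m^2
Step 2 -- Apply wind power equation:
  P = 0.5 * rho * A * v^3 * Cp
  v^3 = 9.8^3 = 941.192
  P = 0.5 * 1.292 * 3019.07 * 941.192 * 0.295
  P = 541509.4 W

541509.4


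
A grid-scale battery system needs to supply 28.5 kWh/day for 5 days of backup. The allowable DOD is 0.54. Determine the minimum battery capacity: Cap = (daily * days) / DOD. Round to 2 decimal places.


Total energy needed = daily * days = 28.5 * 5 = 142.5 kWh
Account for depth of discharge:
  Cap = total_energy / DOD = 142.5 / 0.54
  Cap = 263.89 kWh

263.89


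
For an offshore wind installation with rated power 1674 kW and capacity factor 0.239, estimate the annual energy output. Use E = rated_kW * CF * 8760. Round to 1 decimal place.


Annual energy = rated_kW * capacity_factor * hours_per_year
Given: P_rated = 1674 kW, CF = 0.239, hours = 8760
E = 1674 * 0.239 * 8760
E = 3504753.4 kWh

3504753.4


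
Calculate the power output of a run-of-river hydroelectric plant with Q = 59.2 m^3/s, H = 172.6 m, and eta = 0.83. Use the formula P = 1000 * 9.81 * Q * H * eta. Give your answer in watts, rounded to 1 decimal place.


Apply the hydropower formula P = rho * g * Q * H * eta
rho * g = 1000 * 9.81 = 9810.0
P = 9810.0 * 59.2 * 172.6 * 0.83
P = 83197370.0 W

83197370.0


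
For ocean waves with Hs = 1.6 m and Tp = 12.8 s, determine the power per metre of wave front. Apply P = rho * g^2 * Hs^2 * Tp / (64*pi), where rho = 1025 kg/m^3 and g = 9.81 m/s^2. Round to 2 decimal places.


Apply wave power formula:
  g^2 = 9.81^2 = 96.2361
  Hs^2 = 1.6^2 = 2.56
  Numerator = rho * g^2 * Hs^2 * Tp = 1025 * 96.2361 * 2.56 * 12.8 = 3232301.14
  Denominator = 64 * pi = 201.0619
  P = 3232301.14 / 201.0619 = 16076.15 W/m

16076.15


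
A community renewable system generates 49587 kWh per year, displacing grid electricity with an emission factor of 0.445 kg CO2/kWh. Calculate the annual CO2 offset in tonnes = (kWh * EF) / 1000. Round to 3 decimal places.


CO2 offset in kg = generation * emission_factor
CO2 offset = 49587 * 0.445 = 22066.22 kg
Convert to tonnes:
  CO2 offset = 22066.22 / 1000 = 22.066 tonnes

22.066


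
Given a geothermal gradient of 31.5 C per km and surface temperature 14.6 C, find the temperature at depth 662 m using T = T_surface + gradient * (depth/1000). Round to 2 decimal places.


Convert depth to km: 662 / 1000 = 0.662 km
Temperature increase = gradient * depth_km = 31.5 * 0.662 = 20.85 C
Temperature at depth = T_surface + delta_T = 14.6 + 20.85
T = 35.45 C

35.45


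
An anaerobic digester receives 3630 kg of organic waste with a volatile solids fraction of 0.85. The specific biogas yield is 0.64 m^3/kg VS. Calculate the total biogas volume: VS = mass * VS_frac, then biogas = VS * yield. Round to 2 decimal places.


Compute volatile solids:
  VS = mass * VS_fraction = 3630 * 0.85 = 3085.5 kg
Calculate biogas volume:
  Biogas = VS * specific_yield = 3085.5 * 0.64
  Biogas = 1974.72 m^3

1974.72


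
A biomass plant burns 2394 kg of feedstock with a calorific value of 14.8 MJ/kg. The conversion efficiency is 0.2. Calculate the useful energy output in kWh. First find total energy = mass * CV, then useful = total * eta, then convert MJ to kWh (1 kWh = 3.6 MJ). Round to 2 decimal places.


Total energy = mass * CV = 2394 * 14.8 = 35431.2 MJ
Useful energy = total * eta = 35431.2 * 0.2 = 7086.24 MJ
Convert to kWh: 7086.24 / 3.6
Useful energy = 1968.40 kWh

1968.40


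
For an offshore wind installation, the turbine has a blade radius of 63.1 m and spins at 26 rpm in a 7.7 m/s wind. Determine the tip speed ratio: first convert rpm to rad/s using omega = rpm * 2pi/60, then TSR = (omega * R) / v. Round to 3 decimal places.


Convert rotational speed to rad/s:
  omega = 26 * 2 * pi / 60 = 2.7227 rad/s
Compute tip speed:
  v_tip = omega * R = 2.7227 * 63.1 = 171.803 m/s
Tip speed ratio:
  TSR = v_tip / v_wind = 171.803 / 7.7 = 22.312

22.312


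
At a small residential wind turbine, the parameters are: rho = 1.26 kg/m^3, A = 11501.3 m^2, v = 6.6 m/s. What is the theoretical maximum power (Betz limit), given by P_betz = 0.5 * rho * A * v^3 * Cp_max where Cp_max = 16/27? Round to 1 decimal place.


The Betz coefficient Cp_max = 16/27 = 0.5926
v^3 = 6.6^3 = 287.496
P_betz = 0.5 * rho * A * v^3 * Cp_max
P_betz = 0.5 * 1.26 * 11501.3 * 287.496 * 0.5926
P_betz = 1234455.7 W

1234455.7


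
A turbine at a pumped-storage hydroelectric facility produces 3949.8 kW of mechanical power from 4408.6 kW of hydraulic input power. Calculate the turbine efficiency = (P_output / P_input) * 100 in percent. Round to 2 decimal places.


Turbine efficiency = (output power / input power) * 100
eta = (3949.8 / 4408.6) * 100
eta = 89.59%

89.59


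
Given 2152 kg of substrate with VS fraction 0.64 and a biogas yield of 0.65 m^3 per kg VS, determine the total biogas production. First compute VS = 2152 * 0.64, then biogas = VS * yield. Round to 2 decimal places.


Compute volatile solids:
  VS = mass * VS_fraction = 2152 * 0.64 = 1377.28 kg
Calculate biogas volume:
  Biogas = VS * specific_yield = 1377.28 * 0.65
  Biogas = 895.23 m^3

895.23


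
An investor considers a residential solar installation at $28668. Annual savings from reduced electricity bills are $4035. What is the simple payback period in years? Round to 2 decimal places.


Simple payback period = initial cost / annual savings
Payback = 28668 / 4035
Payback = 7.10 years

7.10


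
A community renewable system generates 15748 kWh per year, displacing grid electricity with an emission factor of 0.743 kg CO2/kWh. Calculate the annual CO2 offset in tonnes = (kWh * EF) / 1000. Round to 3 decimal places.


CO2 offset in kg = generation * emission_factor
CO2 offset = 15748 * 0.743 = 11700.76 kg
Convert to tonnes:
  CO2 offset = 11700.76 / 1000 = 11.701 tonnes

11.701


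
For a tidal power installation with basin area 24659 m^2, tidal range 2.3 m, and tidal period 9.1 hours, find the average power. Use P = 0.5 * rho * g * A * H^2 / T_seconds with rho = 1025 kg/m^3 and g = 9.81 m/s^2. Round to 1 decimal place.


Convert period to seconds: T = 9.1 * 3600 = 32760.0 s
H^2 = 2.3^2 = 5.29
P = 0.5 * rho * g * A * H^2 / T
P = 0.5 * 1025 * 9.81 * 24659 * 5.29 / 32760.0
P = 20019.4 W

20019.4


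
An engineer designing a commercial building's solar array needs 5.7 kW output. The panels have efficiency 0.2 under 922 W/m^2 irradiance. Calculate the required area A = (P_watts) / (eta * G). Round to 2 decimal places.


Convert target power to watts: P = 5.7 * 1000 = 5700.0 W
Compute denominator: eta * G = 0.2 * 922 = 184.4
Required area A = P / (eta * G) = 5700.0 / 184.4
A = 30.91 m^2

30.91


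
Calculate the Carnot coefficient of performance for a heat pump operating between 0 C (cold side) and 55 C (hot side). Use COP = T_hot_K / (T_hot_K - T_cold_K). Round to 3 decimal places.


Convert to Kelvin:
  T_hot = 55 + 273.15 = 328.15 K
  T_cold = 0 + 273.15 = 273.15 K
Apply Carnot COP formula:
  COP = T_hot_K / (T_hot_K - T_cold_K) = 328.15 / 55.0
  COP = 5.966

5.966


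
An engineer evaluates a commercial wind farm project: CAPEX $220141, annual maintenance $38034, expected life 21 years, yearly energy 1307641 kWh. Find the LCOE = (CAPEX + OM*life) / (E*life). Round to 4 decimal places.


Total cost = CAPEX + OM * lifetime = 220141 + 38034 * 21 = 220141 + 798714 = 1018855
Total generation = annual * lifetime = 1307641 * 21 = 27460461 kWh
LCOE = 1018855 / 27460461
LCOE = 0.0371 $/kWh

0.0371


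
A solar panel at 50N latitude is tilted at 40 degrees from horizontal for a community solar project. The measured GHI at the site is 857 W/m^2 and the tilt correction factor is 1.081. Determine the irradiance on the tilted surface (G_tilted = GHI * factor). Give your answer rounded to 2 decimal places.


Identify the given values:
  GHI = 857 W/m^2, tilt correction factor = 1.081
Apply the formula G_tilted = GHI * factor:
  G_tilted = 857 * 1.081
  G_tilted = 926.42 W/m^2

926.42


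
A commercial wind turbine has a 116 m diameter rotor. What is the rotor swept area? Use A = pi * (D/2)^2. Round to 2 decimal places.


Compute the rotor radius:
  r = D / 2 = 116 / 2 = 58.0 m
Calculate swept area:
  A = pi * r^2 = pi * 58.0^2
  A = 10568.32 m^2

10568.32


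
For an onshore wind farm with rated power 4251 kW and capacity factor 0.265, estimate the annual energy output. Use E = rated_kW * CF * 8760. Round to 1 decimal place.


Annual energy = rated_kW * capacity_factor * hours_per_year
Given: P_rated = 4251 kW, CF = 0.265, hours = 8760
E = 4251 * 0.265 * 8760
E = 9868271.4 kWh

9868271.4


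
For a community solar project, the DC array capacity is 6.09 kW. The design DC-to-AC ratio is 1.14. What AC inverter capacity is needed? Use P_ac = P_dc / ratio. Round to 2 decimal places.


The inverter AC capacity is determined by the DC/AC ratio.
Given: P_dc = 6.09 kW, DC/AC ratio = 1.14
P_ac = P_dc / ratio = 6.09 / 1.14
P_ac = 5.34 kW

5.34


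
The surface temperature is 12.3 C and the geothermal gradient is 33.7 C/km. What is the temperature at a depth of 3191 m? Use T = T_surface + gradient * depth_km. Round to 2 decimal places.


Convert depth to km: 3191 / 1000 = 3.191 km
Temperature increase = gradient * depth_km = 33.7 * 3.191 = 107.54 C
Temperature at depth = T_surface + delta_T = 12.3 + 107.54
T = 119.84 C

119.84


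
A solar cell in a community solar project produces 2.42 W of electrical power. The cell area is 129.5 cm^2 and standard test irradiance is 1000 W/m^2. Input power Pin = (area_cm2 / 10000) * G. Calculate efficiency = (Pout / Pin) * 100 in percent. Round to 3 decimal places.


First compute the input power:
  Pin = area_cm2 / 10000 * G = 129.5 / 10000 * 1000 = 12.95 W
Then compute efficiency:
  Efficiency = (Pout / Pin) * 100 = (2.42 / 12.95) * 100
  Efficiency = 18.687%

18.687


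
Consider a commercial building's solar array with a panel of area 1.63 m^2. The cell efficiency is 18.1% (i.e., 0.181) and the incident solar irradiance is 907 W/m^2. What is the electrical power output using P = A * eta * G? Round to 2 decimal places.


Use the solar power formula P = A * eta * G.
Given: A = 1.63 m^2, eta = 0.181, G = 907 W/m^2
P = 1.63 * 0.181 * 907
P = 267.59 W

267.59


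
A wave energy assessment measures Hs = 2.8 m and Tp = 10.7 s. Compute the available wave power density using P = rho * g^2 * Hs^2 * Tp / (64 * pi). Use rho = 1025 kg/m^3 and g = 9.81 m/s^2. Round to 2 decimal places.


Apply wave power formula:
  g^2 = 9.81^2 = 96.2361
  Hs^2 = 2.8^2 = 7.84
  Numerator = rho * g^2 * Hs^2 * Tp = 1025 * 96.2361 * 7.84 * 10.7 = 8274880.31
  Denominator = 64 * pi = 201.0619
  P = 8274880.31 / 201.0619 = 41155.88 W/m

41155.88


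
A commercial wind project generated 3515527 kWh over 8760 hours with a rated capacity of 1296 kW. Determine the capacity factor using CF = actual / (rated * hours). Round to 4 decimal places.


Capacity factor = actual output / maximum possible output
Maximum possible = rated * hours = 1296 * 8760 = 11352960 kWh
CF = 3515527 / 11352960
CF = 0.3097

0.3097


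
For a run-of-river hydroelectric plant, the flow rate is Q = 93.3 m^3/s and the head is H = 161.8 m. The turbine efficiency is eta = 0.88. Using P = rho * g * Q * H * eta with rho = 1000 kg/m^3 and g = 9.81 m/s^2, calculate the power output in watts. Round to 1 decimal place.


Apply the hydropower formula P = rho * g * Q * H * eta
rho * g = 1000 * 9.81 = 9810.0
P = 9810.0 * 93.3 * 161.8 * 0.88
P = 130320230.8 W

130320230.8


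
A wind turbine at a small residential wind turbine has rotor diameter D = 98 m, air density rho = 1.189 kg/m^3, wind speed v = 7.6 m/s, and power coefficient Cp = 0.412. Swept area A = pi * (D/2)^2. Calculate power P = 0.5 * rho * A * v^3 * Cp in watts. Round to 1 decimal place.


Step 1 -- Compute swept area:
  A = pi * (D/2)^2 = pi * (98/2)^2 = 7542.96 m^2
Step 2 -- Apply wind power equation:
  P = 0.5 * rho * A * v^3 * Cp
  v^3 = 7.6^3 = 438.976
  P = 0.5 * 1.189 * 7542.96 * 438.976 * 0.412
  P = 811020.6 W

811020.6


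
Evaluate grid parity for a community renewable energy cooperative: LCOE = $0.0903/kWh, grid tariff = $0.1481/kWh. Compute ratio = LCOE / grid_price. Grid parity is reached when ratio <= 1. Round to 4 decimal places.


Compare LCOE to grid price:
  LCOE = $0.0903/kWh, Grid price = $0.1481/kWh
  Ratio = LCOE / grid_price = 0.0903 / 0.1481 = 0.6097
  Grid parity achieved (ratio <= 1)? yes

0.6097
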